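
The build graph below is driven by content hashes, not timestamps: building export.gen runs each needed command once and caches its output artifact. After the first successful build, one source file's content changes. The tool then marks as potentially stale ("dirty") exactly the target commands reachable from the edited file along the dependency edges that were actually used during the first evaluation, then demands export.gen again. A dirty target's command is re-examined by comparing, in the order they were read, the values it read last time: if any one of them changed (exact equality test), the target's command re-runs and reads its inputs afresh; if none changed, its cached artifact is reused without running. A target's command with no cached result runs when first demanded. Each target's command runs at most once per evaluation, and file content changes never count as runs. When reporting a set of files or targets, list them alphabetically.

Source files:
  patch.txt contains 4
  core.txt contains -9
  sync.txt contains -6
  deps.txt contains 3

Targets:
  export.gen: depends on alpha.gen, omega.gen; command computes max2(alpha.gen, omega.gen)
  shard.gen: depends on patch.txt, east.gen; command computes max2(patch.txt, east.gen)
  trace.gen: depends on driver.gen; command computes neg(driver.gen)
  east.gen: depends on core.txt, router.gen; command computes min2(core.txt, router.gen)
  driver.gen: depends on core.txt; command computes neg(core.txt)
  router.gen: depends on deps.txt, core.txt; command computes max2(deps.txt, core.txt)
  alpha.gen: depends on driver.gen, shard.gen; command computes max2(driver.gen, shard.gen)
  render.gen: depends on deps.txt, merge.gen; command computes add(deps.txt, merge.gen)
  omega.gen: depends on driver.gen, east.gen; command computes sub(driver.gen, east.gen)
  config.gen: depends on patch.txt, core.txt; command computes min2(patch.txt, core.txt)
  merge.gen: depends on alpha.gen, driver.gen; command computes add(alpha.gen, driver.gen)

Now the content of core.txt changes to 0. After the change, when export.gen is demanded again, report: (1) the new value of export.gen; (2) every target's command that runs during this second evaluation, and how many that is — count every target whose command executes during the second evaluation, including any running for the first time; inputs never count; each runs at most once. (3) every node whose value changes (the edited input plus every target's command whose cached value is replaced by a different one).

export.gen now evaluates to 4.
Run set: alpha.gen, driver.gen, east.gen, export.gen, omega.gen, router.gen, shard.gen (7 run).
Changed values: alpha.gen, core.txt, driver.gen, east.gen, export.gen, omega.gen.

Initial pass — values computed on the first demand:
  driver.gen = neg(-9) = 9
  router.gen = max2(3, -9) = 3
  east.gen = min2(-9, 3) = -9
  omega.gen = sub(9, -9) = 18
  shard.gen = max2(4, -9) = 4
  alpha.gen = max2(9, 4) = 9
  export.gen = max2(9, 18) = 18

Second demand — change propagation:
  driver.gen: re-runs because core.txt -9->0; new result 0.
  router.gen: re-runs because core.txt -9->0; new result 3 (unchanged).
  east.gen: re-runs because core.txt -9->0; new result 0.
  omega.gen: re-runs because driver.gen 9->0; east.gen -9->0; new result 0.
  shard.gen: re-runs because east.gen -9->0; new result 4 (unchanged).
  alpha.gen: re-runs because driver.gen 9->0; new result 4.
  export.gen: re-runs because alpha.gen 9->4; omega.gen 18->0; new result 4.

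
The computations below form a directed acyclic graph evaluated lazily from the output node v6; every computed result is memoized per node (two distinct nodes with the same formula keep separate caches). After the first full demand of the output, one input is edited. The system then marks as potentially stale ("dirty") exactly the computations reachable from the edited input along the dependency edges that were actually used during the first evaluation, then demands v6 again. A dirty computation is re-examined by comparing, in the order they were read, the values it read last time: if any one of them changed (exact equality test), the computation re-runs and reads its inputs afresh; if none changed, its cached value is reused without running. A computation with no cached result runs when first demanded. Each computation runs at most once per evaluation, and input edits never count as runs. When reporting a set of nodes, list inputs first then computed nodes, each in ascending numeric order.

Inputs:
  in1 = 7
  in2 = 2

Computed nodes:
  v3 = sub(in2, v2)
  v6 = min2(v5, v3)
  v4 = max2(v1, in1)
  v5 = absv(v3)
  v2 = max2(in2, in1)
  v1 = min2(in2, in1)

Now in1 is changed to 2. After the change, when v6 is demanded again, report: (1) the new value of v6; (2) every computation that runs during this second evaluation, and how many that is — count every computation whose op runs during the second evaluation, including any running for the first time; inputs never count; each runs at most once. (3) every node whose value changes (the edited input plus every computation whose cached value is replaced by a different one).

Demanding v6 again yields 0.
4 computations run: v2, v3, v5, v6.
The nodes whose values change: in1, v2, v3, v5, v6.

First demand of the output computes:
  v2 = max2(2, 7) = 7
  v3 = sub(2, 7) = -5
  v5 = absv(-5) = 5
  v6 = min2(5, -5) = -5

After the edit, cleaning proceeds:
  v2: a read changed (in1 7->2) — executes, giving 2.
  v3: a read changed (v2 7->2) — executes, giving 0.
  v5: a read changed (v3 -5->0) — executes, giving 0.
  v6: a read changed (v5 5->0; v3 -5->0) — executes, giving 0.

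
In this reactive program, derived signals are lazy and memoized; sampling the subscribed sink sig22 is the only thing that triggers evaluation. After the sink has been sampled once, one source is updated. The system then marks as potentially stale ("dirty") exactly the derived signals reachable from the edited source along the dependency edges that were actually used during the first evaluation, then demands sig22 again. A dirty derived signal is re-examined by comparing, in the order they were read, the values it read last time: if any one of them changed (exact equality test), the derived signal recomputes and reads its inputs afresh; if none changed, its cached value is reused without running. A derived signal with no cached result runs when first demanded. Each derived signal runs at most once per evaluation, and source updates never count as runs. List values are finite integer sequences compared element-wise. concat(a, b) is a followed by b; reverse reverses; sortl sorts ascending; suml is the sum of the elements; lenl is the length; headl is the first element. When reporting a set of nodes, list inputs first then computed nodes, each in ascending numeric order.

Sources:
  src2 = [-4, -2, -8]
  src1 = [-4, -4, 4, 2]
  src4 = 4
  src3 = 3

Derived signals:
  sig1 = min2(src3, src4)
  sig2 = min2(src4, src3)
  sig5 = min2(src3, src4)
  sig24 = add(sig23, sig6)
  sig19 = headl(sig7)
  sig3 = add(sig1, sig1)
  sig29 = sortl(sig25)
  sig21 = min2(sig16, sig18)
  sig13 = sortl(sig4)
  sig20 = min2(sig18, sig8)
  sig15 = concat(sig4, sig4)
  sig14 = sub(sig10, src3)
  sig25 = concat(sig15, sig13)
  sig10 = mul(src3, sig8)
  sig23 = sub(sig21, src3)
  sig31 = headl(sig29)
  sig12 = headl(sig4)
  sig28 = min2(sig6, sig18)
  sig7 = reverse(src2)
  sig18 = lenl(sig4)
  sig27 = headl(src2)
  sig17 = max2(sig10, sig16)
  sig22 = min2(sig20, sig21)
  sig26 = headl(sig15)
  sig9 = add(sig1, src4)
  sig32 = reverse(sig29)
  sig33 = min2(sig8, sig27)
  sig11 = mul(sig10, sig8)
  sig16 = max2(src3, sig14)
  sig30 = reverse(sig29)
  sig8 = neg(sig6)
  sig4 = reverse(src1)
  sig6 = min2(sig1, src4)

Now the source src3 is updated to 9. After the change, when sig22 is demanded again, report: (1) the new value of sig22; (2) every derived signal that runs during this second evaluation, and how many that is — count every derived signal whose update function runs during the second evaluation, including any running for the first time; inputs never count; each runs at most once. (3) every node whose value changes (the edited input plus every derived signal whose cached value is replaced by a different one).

Demanding sig22 again yields -4.
9 derived signals run: sig1, sig6, sig8, sig10, sig14, sig16, sig20, sig21, sig22.
The nodes whose values change: src3, sig1, sig6, sig8, sig10, sig14, sig16, sig20, sig21, sig22.

First demand of the output computes:
  sig1 = min2(3, 4) = 3
  sig4 = reverse([-4, -4, 4, 2]) = [2, 4, -4, -4]
  sig6 = min2(3, 4) = 3
  sig8 = neg(3) = -3
  sig10 = mul(3, -3) = -9
  sig14 = sub(-9, 3) = -12
  sig16 = max2(3, -12) = 3
  sig18 = lenl([2, 4, -4, -4]) = 4
  sig20 = min2(4, -3) = -3
  sig21 = min2(3, 4) = 3
  sig22 = min2(-3, 3) = -3

After the edit, cleaning proceeds:
  sig1: a read changed (src3 3->9) — executes, giving 4.
  sig6: a read changed (sig1 3->4) — executes, giving 4.
  sig8: a read changed (sig6 3->4) — executes, giving -4.
  sig10: a read changed (src3 3->9; sig8 -3->-4) — executes, giving -36.
  sig14: a read changed (sig10 -9->-36; src3 3->9) — executes, giving -45.
  sig16: a read changed (src3 3->9; sig14 -12->-45) — executes, giving 9.
  sig20: a read changed (sig8 -3->-4) — executes, giving -4.
  sig21: a read changed (sig16 3->9) — executes, giving 4.
  sig22: a read changed (sig20 -3->-4; sig21 3->4) — executes, giving -4.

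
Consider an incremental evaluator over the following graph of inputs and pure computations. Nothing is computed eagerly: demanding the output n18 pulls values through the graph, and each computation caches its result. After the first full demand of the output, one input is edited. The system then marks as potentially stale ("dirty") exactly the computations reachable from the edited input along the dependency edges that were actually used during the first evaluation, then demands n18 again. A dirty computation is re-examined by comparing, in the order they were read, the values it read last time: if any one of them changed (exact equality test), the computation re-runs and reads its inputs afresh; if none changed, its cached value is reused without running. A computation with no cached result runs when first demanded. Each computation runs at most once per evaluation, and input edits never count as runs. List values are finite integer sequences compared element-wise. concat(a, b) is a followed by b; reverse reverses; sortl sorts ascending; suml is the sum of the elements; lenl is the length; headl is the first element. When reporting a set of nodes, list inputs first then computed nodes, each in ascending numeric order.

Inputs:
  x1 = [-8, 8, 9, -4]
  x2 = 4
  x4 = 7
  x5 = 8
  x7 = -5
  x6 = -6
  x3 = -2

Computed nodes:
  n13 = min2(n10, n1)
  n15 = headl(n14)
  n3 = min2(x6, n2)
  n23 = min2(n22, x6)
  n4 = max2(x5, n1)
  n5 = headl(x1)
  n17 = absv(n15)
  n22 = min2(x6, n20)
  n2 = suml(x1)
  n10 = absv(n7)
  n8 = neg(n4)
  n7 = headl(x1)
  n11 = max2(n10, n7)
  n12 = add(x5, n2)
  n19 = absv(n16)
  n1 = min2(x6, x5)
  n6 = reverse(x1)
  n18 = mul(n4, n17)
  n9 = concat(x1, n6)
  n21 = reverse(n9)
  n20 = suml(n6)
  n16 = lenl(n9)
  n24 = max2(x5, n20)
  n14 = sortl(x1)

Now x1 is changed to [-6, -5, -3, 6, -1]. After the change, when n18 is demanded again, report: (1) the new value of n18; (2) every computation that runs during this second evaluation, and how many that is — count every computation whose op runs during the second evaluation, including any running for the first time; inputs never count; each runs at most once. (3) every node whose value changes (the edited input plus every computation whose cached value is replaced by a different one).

n18 now evaluates to 48.
Run set: n14, n15, n17, n18 (4 run).
Changed values: x1, n14, n15, n17, n18.

Initial pass — values computed on the first demand:
  n1 = min2(-6, 8) = -6
  n4 = max2(8, -6) = 8
  n14 = sortl([-8, 8, 9, -4]) = [-8, -4, 8, 9]
  n15 = headl([-8, -4, 8, 9]) = -8
  n17 = absv(-8) = 8
  n18 = mul(8, 8) = 64

Second demand — change propagation:
  n14: re-runs because x1 [-8, 8, 9, -4]->[-6, -5, -3, 6, -1]; new result [-6, -5, -3, -1, 6].
  n15: re-runs because n14 [-8, -4, 8, 9]->[-6, -5, -3, -1, 6]; new result -6.
  n17: re-runs because n15 -8->-6; new result 6.
  n18: re-runs because n17 8->6; new result 48.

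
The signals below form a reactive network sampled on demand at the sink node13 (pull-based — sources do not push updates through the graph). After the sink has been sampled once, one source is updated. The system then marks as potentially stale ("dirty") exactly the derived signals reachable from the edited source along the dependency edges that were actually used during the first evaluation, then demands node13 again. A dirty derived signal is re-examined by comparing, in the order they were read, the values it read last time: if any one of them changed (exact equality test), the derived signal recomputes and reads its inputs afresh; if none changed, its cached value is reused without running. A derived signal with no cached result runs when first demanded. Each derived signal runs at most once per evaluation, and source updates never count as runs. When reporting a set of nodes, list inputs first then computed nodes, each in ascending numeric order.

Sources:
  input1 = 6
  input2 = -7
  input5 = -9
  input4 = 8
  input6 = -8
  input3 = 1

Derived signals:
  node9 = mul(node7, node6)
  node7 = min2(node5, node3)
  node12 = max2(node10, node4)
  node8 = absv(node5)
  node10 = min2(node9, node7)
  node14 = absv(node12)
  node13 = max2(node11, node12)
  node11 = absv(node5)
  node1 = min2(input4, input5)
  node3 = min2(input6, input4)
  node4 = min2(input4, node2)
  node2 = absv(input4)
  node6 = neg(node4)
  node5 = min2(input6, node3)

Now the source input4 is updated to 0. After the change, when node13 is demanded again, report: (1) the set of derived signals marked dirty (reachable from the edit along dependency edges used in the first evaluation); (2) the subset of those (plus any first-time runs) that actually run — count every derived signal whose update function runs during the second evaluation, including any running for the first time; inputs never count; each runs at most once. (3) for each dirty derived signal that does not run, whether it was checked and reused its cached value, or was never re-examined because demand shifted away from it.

Dirty set: node2, node3, node4, node5, node6, node7, node9, node10, node11, node12, node13.
Run set: node2, node3, node4, node6, node9, node10, node12, node13 (8 run).
Re-examined without running (cache reused): node5, node7, node11.
The important point: at node5 every value read last time is unchanged, so the dirty flag clears without a run.

Initial pass — values computed on the first demand:
  node2 = absv(8) = 8
  node3 = min2(-8, 8) = -8
  node4 = min2(8, 8) = 8
  node5 = min2(-8, -8) = -8
  node6 = neg(8) = -8
  node7 = min2(-8, -8) = -8
  node9 = mul(-8, -8) = 64
  node10 = min2(64, -8) = -8
  node11 = absv(-8) = 8
  node12 = max2(-8, 8) = 8
  node13 = max2(8, 8) = 8

Second demand — change propagation:
  node2: re-runs because input4 8->0; new result 0.
  node3: re-runs because input4 8->0; new result -8 (unchanged).
  node4: re-runs because input4 8->0; node2 8->0; new result 0.
  node5: re-examined; everything it read last time is the same (input6 unchanged, node3 unchanged) — cache -8 kept, no run.
  node6: re-runs because node4 8->0; new result 0.
  node7: re-examined; everything it read last time is the same (node5 unchanged, node3 unchanged) — cache -8 kept, no run.
  node9: re-runs because node6 -8->0; new result 0.
  node10: re-runs because node9 64->0; new result -8 (unchanged).
  node11: re-examined; everything it read last time is the same (node5 unchanged) — cache 8 kept, no run.
  node12: re-runs because node4 8->0; new result 0.
  node13: re-runs because node12 8->0; new result 8 (unchanged).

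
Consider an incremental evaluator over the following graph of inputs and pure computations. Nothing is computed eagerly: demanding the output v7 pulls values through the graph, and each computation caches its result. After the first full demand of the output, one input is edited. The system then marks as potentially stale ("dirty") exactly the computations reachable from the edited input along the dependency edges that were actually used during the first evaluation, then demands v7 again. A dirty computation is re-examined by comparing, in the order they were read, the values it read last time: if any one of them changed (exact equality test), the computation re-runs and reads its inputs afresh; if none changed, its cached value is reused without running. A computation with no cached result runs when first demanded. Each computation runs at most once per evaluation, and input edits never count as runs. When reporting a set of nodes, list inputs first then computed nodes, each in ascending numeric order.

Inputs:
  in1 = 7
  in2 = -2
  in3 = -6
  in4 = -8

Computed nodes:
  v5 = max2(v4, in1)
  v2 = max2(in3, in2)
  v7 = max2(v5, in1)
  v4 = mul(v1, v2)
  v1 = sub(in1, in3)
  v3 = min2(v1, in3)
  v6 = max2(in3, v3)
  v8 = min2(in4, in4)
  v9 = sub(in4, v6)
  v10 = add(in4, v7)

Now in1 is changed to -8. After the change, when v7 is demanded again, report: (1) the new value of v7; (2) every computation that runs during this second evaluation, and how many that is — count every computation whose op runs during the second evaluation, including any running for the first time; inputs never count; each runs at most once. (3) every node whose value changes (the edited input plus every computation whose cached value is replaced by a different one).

Initial pass — values computed on the first demand:
  v1 = sub(7, -6) = 13
  v2 = max2(-6, -2) = -2
  v4 = mul(13, -2) = -26
  v5 = max2(-26, 7) = 7
  v7 = max2(7, 7) = 7

Second demand — change propagation:
  v1: re-runs because in1 7->-8; new result -2.
  v4: re-runs because v1 13->-2; new result 4.
  v5: re-runs because v4 -26->4; in1 7->-8; new result 4.
  v7: re-runs because v5 7->4; in1 7->-8; new result 4.

v7 now evaluates to 4.
Run set: v1, v4, v5, v7 (4 run).
Changed values: in1, v1, v4, v5, v7.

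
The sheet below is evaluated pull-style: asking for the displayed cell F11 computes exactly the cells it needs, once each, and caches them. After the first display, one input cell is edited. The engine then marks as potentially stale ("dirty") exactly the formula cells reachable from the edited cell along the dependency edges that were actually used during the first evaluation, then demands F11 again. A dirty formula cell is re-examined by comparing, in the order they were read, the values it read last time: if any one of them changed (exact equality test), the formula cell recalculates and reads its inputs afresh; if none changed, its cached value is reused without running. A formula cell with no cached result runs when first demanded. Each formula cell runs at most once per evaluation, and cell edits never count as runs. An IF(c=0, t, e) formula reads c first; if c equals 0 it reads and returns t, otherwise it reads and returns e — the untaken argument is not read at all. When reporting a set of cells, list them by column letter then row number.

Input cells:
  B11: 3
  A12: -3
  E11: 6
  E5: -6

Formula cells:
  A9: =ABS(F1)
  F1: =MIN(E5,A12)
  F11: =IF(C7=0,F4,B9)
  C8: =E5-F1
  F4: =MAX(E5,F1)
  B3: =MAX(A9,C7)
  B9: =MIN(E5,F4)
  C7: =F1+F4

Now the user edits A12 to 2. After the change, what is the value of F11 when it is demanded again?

First demand of the output computes:
  F1 = MIN(-6, -3) = -6
  F4 = MAX(-6, -6) = -6
  B9 = MIN(-6, -6) = -6
  C7 = -6 + -6 = -12
  F11 = IF(C7=0: C7=-12 -> else branch B9) = -6

After the edit, cleaning proceeds:
  F1: a read changed (A12 -3->2) — executes, giving -6 — identical to its old value.
  F4: dirty, but its reads are unchanged (E5 unchanged, F1 unchanged); cached -6 stands.
  B9: dirty, but its reads are unchanged (E5 unchanged, F4 unchanged); cached -6 stands.
  C7: dirty, but its reads are unchanged (F1 unchanged, F4 unchanged); cached -12 stands.
  F11: dirty, but its reads are unchanged (C7 unchanged, B9 unchanged); cached -6 stands.

Note the absorption at F1: it re-runs yet its value is the same, leaving the output's value untouched.

Demanding F11 again yields -6.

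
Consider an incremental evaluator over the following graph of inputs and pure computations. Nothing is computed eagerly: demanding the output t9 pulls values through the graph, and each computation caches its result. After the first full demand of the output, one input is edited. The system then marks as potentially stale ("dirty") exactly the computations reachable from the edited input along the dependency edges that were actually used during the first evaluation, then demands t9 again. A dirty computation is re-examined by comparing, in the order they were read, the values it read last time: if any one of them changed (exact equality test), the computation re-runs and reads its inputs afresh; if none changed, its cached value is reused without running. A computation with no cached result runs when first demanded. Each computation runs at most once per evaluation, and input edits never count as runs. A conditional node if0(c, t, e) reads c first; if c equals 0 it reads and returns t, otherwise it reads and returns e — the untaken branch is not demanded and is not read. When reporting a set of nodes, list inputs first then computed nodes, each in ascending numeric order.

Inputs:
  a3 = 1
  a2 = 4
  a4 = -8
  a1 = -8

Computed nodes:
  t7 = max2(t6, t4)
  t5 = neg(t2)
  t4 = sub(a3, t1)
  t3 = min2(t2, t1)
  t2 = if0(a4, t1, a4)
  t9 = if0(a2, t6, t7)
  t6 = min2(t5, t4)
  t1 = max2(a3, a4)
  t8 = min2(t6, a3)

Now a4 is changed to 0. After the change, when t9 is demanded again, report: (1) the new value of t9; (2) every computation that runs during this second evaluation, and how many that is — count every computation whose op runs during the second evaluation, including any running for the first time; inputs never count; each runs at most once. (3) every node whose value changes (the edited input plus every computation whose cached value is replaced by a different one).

Initial pass — values computed on the first demand:
  t1 = max2(1, -8) = 1
  t2 = if0(a4=-8 -> else branch a4) = -8
  t4 = sub(1, 1) = 0
  t5 = neg(-8) = 8
  t6 = min2(8, 0) = 0
  t7 = max2(0, 0) = 0
  t9 = if0(a2=4 -> else branch t7) = 0

Second demand — change propagation:
  t1: re-runs because a4 -8->0; new result 1 (unchanged).
  t2: re-runs because a4 -8->0; a4 -8->0; new result 1.
  t4: re-examined; everything it read last time is the same (a3 unchanged, t1 unchanged) — cache 0 kept, no run.
  t5: re-runs because t2 -8->1; new result -1.
  t6: re-runs because t5 8->-1; new result -1.
  t7: re-runs because t6 0->-1; new result 0 (unchanged).
  t9: re-examined; everything it read last time is the same (a2 unchanged, t7 unchanged) — cache 0 kept, no run.

The important point: at t4 every value read last time is unchanged, so the dirty flag clears without a run.

t9 now evaluates to 0.
Run set: t1, t2, t5, t6, t7 (5 run).
Changed values: a4, t2, t5, t6.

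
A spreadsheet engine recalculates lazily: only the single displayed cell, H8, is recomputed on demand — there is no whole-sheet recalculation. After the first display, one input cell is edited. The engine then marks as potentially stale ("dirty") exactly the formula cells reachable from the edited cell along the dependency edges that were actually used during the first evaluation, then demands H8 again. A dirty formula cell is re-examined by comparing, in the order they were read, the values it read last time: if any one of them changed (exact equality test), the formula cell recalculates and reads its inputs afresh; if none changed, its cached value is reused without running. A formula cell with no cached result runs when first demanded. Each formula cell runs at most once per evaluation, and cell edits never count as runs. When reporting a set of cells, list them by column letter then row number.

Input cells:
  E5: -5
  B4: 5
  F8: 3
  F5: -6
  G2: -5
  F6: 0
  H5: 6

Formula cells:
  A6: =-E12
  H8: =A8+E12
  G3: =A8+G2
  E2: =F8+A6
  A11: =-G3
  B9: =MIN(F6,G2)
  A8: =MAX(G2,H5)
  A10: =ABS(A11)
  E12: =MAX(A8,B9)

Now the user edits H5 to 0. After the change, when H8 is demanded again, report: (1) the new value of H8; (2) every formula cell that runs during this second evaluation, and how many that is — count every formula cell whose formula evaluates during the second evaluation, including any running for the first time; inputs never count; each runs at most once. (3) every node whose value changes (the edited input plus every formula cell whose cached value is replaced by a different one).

New value of H8: 0.
Formula cells that run: A8, E12, H8 — 3 in total.
Values that change: A8, E12, H5, H8.

First evaluation (everything demanded from the output):
  A8 = MAX(-5, 6) = 6
  B9 = MIN(0, -5) = -5
  E12 = MAX(6, -5) = 6
  H8 = 6 + 6 = 12

Propagation after the edit:
  A8: runs — H5 6->0; result 0.
  E12: runs — A8 6->0; result 0.
  H8: runs — A8 6->0; E12 6->0; result 0.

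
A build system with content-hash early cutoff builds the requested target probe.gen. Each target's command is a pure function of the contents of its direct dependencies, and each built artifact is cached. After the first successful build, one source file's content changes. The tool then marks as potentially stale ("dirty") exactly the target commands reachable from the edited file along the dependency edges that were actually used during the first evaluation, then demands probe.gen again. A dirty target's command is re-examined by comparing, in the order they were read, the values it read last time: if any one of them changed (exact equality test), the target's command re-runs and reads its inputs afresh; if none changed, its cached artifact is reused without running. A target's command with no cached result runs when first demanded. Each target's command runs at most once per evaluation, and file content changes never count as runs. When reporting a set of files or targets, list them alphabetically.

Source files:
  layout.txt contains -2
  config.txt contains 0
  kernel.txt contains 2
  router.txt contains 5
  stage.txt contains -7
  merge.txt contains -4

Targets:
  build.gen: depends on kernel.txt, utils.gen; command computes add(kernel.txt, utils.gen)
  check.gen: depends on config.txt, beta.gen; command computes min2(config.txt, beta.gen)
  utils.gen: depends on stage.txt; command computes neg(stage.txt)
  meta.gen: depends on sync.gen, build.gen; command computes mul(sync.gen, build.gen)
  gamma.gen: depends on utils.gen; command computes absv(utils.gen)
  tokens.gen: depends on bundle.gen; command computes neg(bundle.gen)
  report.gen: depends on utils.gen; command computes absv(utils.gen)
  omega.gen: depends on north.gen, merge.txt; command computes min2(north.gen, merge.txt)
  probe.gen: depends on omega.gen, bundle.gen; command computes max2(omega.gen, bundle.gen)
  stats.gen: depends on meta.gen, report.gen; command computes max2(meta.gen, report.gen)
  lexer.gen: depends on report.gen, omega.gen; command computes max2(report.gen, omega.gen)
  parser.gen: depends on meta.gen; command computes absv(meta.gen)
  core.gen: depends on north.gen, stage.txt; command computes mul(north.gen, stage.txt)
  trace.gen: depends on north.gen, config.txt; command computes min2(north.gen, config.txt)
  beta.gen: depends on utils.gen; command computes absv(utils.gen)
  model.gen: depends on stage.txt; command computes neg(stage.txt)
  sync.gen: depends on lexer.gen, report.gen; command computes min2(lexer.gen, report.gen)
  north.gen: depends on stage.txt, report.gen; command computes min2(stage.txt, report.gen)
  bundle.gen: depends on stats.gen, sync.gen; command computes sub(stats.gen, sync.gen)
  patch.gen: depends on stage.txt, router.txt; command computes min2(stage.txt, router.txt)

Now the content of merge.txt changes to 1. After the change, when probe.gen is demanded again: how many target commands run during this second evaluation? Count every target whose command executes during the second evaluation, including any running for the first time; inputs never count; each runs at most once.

Target commands that run: omega.gen — 1 in total.
Key observation: the change is absorbed at omega.gen — it re-runs but produces the same value, and the output's value is unchanged.

First evaluation (everything demanded from the output):
  utils.gen = neg(-7) = 7
  build.gen = add(2, 7) = 9
  report.gen = absv(7) = 7
  north.gen = min2(-7, 7) = -7
  omega.gen = min2(-7, -4) = -7
  lexer.gen = max2(7, -7) = 7
  sync.gen = min2(7, 7) = 7
  meta.gen = mul(7, 9) = 63
  stats.gen = max2(63, 7) = 63
  bundle.gen = sub(63, 7) = 56
  probe.gen = max2(-7, 56) = 56

Propagation after the edit:
  omega.gen: runs — merge.txt -4->1; result -7 (same value as before).
  lexer.gen: checked — values it read are unchanged (report.gen unchanged, omega.gen unchanged); reused cached 7 without running.
  sync.gen: checked — values it read are unchanged (lexer.gen unchanged, report.gen unchanged); reused cached 7 without running.
  meta.gen: checked — values it read are unchanged (sync.gen unchanged, build.gen unchanged); reused cached 63 without running.
  stats.gen: checked — values it read are unchanged (meta.gen unchanged, report.gen unchanged); reused cached 63 without running.
  bundle.gen: checked — values it read are unchanged (stats.gen unchanged, sync.gen unchanged); reused cached 56 without running.
  probe.gen: checked — values it read are unchanged (omega.gen unchanged, bundle.gen unchanged); reused cached 56 without running.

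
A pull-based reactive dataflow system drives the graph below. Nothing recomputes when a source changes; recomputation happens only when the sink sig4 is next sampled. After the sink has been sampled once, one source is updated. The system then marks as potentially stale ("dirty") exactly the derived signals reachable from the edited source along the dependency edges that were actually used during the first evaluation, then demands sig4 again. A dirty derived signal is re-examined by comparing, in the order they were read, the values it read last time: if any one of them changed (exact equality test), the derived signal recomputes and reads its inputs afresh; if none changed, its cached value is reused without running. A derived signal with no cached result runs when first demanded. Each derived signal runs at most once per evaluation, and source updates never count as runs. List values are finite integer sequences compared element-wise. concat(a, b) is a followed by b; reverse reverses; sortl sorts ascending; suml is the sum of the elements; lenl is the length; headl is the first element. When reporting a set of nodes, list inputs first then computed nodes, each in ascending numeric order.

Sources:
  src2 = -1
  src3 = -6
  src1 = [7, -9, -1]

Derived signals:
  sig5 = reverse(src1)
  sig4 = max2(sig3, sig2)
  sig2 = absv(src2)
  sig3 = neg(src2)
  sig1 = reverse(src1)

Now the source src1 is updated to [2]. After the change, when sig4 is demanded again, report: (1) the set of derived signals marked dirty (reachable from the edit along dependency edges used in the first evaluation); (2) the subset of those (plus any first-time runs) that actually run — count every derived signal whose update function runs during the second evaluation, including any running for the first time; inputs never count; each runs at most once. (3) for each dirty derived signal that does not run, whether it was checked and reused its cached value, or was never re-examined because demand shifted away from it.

Marked dirty: none.
Derived signals that run: none — 0 in total.
Every dirty derived signal ran.
Key observation: src1 is never demanded by the output, so the edit triggers no recomputation at all.

First evaluation (everything demanded from the output):
  sig2 = absv(-1) = 1
  sig3 = neg(-1) = 1
  sig4 = max2(1, 1) = 1

Propagation after the edit:
  src1 feeds no computation that the output demands — nothing is marked dirty and nothing runs.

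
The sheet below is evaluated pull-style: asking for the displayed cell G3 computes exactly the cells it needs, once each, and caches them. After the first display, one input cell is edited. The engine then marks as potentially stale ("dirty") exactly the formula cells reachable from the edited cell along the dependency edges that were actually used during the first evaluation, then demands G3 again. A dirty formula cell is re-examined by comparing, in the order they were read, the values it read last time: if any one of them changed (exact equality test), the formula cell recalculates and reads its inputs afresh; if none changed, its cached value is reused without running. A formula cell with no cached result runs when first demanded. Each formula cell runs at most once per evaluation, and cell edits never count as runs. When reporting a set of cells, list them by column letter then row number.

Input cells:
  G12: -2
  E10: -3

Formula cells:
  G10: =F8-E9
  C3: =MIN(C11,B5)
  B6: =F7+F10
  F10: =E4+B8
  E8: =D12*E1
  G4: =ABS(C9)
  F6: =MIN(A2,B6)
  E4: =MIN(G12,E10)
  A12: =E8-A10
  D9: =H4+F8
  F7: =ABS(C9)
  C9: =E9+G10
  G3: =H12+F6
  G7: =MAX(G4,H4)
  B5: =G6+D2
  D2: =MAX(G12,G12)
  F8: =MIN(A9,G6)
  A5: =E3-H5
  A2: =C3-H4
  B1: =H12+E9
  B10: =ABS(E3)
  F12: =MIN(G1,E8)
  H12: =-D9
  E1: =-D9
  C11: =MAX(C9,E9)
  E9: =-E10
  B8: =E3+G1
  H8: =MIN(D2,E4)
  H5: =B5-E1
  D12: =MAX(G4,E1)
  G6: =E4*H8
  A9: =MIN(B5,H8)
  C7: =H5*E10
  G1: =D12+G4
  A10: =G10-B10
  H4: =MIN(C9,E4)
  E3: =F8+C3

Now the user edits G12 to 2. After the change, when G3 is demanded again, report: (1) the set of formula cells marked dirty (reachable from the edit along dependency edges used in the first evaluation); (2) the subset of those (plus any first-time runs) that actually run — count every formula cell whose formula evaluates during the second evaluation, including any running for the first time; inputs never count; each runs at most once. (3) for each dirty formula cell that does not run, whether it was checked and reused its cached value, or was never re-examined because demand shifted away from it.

First demand of the output computes:
  D2 = MAX(-2, -2) = -2
  E4 = MIN(-2, -3) = -3
  E9 = -(-3) = 3
  H8 = MIN(-2, -3) = -3
  G6 = -3 * -3 = 9
  B5 = 9 + -2 = 7
  A9 = MIN(7, -3) = -3
  F8 = MIN(-3, 9) = -3
  G10 = -3 - 3 = -6
  C9 = 3 + -6 = -3
  C11 = MAX(-3, 3) = 3
  C3 = MIN(3, 7) = 3
  E3 = -3 + 3 = 0
  F7 = ABS(-3) = 3
  G4 = ABS(-3) = 3
  H4 = MIN(-3, -3) = -3
  A2 = 3 - -3 = 6
  D9 = -3 + -3 = -6
  E1 = -(-6) = 6
  D12 = MAX(3, 6) = 6
  G1 = 6 + 3 = 9
  B8 = 0 + 9 = 9
  F10 = -3 + 9 = 6
  B6 = 3 + 6 = 9
  F6 = MIN(6, 9) = 6
  H12 = -(-6) = 6
  G3 = 6 + 6 = 12

After the edit, cleaning proceeds:
  D2: a read changed (G12 -2->2; G12 -2->2) — executes, giving 2.
  E4: a read changed (G12 -2->2) — executes, giving -3 — identical to its old value.
  H8: a read changed (D2 -2->2) — executes, giving -3 — identical to its old value.
  G6: dirty, but its reads are unchanged (E4 unchanged, H8 unchanged); cached 9 stands.
  B5: a read changed (D2 -2->2) — executes, giving 11.
  A9: a read changed (B5 7->11) — executes, giving -3 — identical to its old value.
  F8: dirty, but its reads are unchanged (A9 unchanged, G6 unchanged); cached -3 stands.
  G10: dirty, but its reads are unchanged (F8 unchanged, E9 unchanged); cached -6 stands.
  C9: dirty, but its reads are unchanged (E9 unchanged, G10 unchanged); cached -3 stands.
  C11: dirty, but its reads are unchanged (C9 unchanged, E9 unchanged); cached 3 stands.
  C3: a read changed (B5 7->11) — executes, giving 3 — identical to its old value.
  E3: dirty, but its reads are unchanged (F8 unchanged, C3 unchanged); cached 0 stands.
  F7: dirty, but its reads are unchanged (C9 unchanged); cached 3 stands.
  G4: dirty, but its reads are unchanged (C9 unchanged); cached 3 stands.
  H4: dirty, but its reads are unchanged (C9 unchanged, E4 unchanged); cached -3 stands.
  A2: dirty, but its reads are unchanged (C3 unchanged, H4 unchanged); cached 6 stands.
  D9: dirty, but its reads are unchanged (H4 unchanged, F8 unchanged); cached -6 stands.
  E1: dirty, but its reads are unchanged (D9 unchanged); cached 6 stands.
  D12: dirty, but its reads are unchanged (G4 unchanged, E1 unchanged); cached 6 stands.
  G1: dirty, but its reads are unchanged (D12 unchanged, G4 unchanged); cached 9 stands.
  B8: dirty, but its reads are unchanged (E3 unchanged, G1 unchanged); cached 9 stands.
  F10: dirty, but its reads are unchanged (E4 unchanged, B8 unchanged); cached 6 stands.
  B6: dirty, but its reads are unchanged (F7 unchanged, F10 unchanged); cached 9 stands.
  F6: dirty, but its reads are unchanged (A2 unchanged, B6 unchanged); cached 6 stands.
  H12: dirty, but its reads are unchanged (D9 unchanged); cached 6 stands.
  G3: dirty, but its reads are unchanged (H12 unchanged, F6 unchanged); cached 12 stands.

Note where the cutoff bites: G6 is checked, finds nothing changed, and keeps its cache.

The edit dirties: A2, A9, B5, B6, B8, C3, C9, C11, D2, D9, D12, E1, E3, E4, F6, F7, F8, F10, G1, G3, G4, G6, G10, H4, H8, H12.
6 formula cells run: A9, B5, C3, D2, E4, H8.
Cache hits after checking: A2, B6, B8, C9, C11, D9, D12, E1, E3, F6, F7, F8, F10, G1, G3, G4, G6, G10, H4, H12.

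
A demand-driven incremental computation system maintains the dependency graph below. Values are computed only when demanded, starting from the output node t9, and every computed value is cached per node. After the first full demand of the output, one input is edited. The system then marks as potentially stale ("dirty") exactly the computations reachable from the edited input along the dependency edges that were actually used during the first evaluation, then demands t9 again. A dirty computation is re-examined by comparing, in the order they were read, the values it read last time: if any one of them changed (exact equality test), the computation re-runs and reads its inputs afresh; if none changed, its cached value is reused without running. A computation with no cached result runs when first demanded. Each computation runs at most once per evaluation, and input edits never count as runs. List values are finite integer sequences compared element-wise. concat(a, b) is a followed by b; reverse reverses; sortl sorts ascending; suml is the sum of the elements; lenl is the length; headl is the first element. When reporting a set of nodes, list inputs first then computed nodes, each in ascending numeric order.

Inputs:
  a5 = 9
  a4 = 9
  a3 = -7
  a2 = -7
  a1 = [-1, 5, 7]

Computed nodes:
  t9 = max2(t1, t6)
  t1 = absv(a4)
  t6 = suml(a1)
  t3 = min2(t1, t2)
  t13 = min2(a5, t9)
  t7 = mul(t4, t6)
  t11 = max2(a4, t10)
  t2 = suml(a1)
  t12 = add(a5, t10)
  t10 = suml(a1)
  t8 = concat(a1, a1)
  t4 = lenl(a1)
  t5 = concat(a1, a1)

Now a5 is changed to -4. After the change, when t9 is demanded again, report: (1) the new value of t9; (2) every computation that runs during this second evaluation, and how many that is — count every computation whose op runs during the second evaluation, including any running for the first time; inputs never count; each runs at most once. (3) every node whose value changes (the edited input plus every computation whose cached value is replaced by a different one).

New value of t9: 11.
Computations that run: none — 0 in total.
Values that change: a5.
Key observation: a5 is never demanded by the output, so the edit triggers no recomputation at all.

First evaluation (everything demanded from the output):
  t1 = absv(9) = 9
  t6 = suml([-1, 5, 7]) = 11
  t9 = max2(9, 11) = 11

Propagation after the edit:
  a5 feeds no computation that the output demands — nothing is marked dirty and nothing runs.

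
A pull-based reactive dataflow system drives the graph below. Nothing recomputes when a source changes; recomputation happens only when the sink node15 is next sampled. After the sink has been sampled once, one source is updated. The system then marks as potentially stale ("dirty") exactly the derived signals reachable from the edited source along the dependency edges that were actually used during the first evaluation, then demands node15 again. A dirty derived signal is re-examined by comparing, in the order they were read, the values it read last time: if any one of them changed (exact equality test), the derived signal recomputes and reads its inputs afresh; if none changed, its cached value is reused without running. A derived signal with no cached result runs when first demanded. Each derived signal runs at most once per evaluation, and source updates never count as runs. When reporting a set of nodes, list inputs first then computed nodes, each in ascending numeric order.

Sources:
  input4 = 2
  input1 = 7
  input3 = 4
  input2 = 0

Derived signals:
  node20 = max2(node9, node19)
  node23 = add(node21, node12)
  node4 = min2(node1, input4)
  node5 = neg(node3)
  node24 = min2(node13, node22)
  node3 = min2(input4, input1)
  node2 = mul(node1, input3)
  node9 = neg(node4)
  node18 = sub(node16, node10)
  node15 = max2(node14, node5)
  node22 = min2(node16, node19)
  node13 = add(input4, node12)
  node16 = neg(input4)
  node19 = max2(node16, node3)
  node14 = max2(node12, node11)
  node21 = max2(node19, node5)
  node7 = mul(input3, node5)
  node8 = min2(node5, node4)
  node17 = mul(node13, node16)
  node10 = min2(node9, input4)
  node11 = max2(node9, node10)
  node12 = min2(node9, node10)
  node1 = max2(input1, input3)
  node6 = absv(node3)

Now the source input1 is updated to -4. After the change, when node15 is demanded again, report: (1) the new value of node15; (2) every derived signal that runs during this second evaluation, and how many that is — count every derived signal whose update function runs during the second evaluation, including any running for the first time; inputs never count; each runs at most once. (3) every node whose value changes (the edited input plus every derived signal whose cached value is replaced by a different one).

First evaluation (everything demanded from the output):
  node1 = max2(7, 4) = 7
  node3 = min2(2, 7) = 2
  node4 = min2(7, 2) = 2
  node5 = neg(2) = -2
  node9 = neg(2) = -2
  node10 = min2(-2, 2) = -2
  node11 = max2(-2, -2) = -2
  node12 = min2(-2, -2) = -2
  node14 = max2(-2, -2) = -2
  node15 = max2(-2, -2) = -2

Propagation after the edit:
  node1: runs — input1 7->-4; result 4.
  node3: runs — input1 7->-4; result -4.
  node4: runs — node1 7->4; result 2 (same value as before).
  node5: runs — node3 2->-4; result 4.
  node9: checked — values it read are unchanged (node4 unchanged); reused cached -2 without running.
  node10: checked — values it read are unchanged (node9 unchanged, input4 unchanged); reused cached -2 without running.
  node11: checked — values it read are unchanged (node9 unchanged, node10 unchanged); reused cached -2 without running.
  node12: checked — values it read are unchanged (node9 unchanged, node10 unchanged); reused cached -2 without running.
  node14: checked — values it read are unchanged (node12 unchanged, node11 unchanged); reused cached -2 without running.
  node15: runs — node5 -2->4; result 4.

Key observation: the cutoff stops propagation at node9 — its inputs' values are unchanged, so it reuses its cache.

New value of node15: 4.
Derived signals that run: node1, node3, node4, node5, node15 — 5 in total.
Values that change: input1, node1, node3, node5, node15.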